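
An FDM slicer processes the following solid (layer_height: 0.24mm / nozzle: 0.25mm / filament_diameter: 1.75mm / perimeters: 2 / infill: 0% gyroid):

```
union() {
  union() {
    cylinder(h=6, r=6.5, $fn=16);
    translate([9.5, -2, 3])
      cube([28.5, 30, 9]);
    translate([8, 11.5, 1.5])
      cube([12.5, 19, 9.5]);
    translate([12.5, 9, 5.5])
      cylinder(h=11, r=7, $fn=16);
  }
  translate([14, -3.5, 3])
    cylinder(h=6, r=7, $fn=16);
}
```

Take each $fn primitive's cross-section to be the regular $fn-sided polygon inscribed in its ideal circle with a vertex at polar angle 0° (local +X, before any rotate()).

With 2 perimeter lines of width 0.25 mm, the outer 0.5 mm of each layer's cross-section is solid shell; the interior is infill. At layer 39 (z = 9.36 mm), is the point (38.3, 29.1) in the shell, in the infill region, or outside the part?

At z = 9.36 mm: the cylinder does not reach this height (z outside [0, 6]); the cube at (9.5, -2) is present — its section is the full 28.5×30 rectangle; the 12.5×19 cube at (8, 11.5) contributes its full rectangle; the r=7 cylinder at (12.5, 9) gives a regular 16-gon of circumradius 7 (constant along its height); Merging all regions: the regions partially overlap (shared area 301.54 mm²), so overlapping operands fuse into one piece — 1 connected region; the cylinder at (14, -3.5) is not intersected at this z (z outside [3, 9]); Taking the union: only that combined region is present, so the union is just that shape — 1 connected region. Overall, the cross-section is a single solid region. The nearest boundary edge runs (20.50, 28.00)→(38.00, 28.00); distance from the point to it = 1.14 mm. The point is not inside any of the regions above, so it lies outside the cross-section (1.14 mm from the nearest boundary).

outside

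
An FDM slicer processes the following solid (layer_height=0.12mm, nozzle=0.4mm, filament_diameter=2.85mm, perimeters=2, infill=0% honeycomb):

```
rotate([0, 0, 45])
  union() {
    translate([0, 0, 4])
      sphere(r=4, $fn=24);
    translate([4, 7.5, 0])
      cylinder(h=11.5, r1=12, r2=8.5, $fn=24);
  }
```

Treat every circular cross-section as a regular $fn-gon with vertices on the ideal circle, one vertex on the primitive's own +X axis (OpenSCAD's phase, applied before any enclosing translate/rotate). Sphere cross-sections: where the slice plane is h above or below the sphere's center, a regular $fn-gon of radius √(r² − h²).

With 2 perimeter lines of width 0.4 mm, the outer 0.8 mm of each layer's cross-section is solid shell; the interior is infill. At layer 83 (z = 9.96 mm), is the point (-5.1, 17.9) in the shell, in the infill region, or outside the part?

outside

At z = 9.96 mm: the sphere is not intersected at this z (|z−center|=5.960 > r=4); the cone at (4, 7.5) (r1=12→r2=8.5) has section circumradius 8.969 here — a regular 24-gon; Combining (union): only the cone at (4, 7.5) is present, so the union is just that shape — 1 connected region; (rotated 45° about Z; rotation is an isometry so areas/perimeters/island counts are preserved). Overall, the cross-section is a single solid region. Undo the 45° rotation: the query point maps to (9.051, 16.263) in the un-rotated model frame. The nearest boundary edge runs (10.34, 13.84)→(8.48, 15.27); distance from the point to it = 1.15 mm. The point is not inside any of the regions above, so it lies outside the cross-section (1.15 mm from the nearest boundary).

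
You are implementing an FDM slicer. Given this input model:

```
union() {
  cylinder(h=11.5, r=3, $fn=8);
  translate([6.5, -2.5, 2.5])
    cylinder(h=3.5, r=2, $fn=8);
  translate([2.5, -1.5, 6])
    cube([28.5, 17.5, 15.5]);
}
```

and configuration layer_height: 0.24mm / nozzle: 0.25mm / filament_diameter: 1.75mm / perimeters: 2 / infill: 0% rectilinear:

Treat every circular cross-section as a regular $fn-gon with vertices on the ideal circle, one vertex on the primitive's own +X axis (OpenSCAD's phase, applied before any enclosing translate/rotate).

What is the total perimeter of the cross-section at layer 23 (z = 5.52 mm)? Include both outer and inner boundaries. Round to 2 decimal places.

At z = 5.52 mm: the r=3 cylinder contributes a regular 8-gon of circumradius 3 (perimeter = 2·8·3.000·sin(180°/8) = 18.37 mm); the r=2 cylinder at (6.5, -2.5) contributes a regular 8-gon of circumradius 2 (perimeter = 2·8·2.000·sin(180°/8) = 12.25 mm); the cube at (2.5, -1.5) does not reach this height (z outside [6, 21.5]); Merging all regions: the 2 present regions are separate (no shared area or edge), so areas and boundary lengths simply add and each stays a separate island — boundary = 30.61 mm. Overall, the cross-section has 2 separate islands. Total boundary length (outer) = 30.61 mm.

30.61 mm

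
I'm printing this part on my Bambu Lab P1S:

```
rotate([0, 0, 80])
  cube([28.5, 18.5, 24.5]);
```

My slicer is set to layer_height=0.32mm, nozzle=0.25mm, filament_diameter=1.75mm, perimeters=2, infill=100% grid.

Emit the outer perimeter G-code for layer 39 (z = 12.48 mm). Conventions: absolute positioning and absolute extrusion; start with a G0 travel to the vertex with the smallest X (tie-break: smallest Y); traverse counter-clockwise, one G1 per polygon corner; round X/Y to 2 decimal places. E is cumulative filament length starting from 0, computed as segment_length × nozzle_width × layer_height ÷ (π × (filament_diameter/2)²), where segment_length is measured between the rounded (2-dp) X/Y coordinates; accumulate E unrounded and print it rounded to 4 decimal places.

G0 X-18.22 Y3.21 Z12.48
G1 X0.00 Y0.00 E0.6153
G1 X4.95 Y28.07 E1.5634
G1 X-13.27 Y31.28 E2.1787
G1 X-18.22 Y3.21 E3.1267

At z = 12.48 mm: the 28.5×18.5 cube contributes its full rectangle; (whole slice rotated 80° about Z — lengths, areas and connectivity unchanged). The outline is a single polygon with 4 vertices. Extrusion per mm of travel: 0.25 × 0.32 / (π × 0.875²) = 0.033260. Accumulating E over each segment gives final E = 3.1267.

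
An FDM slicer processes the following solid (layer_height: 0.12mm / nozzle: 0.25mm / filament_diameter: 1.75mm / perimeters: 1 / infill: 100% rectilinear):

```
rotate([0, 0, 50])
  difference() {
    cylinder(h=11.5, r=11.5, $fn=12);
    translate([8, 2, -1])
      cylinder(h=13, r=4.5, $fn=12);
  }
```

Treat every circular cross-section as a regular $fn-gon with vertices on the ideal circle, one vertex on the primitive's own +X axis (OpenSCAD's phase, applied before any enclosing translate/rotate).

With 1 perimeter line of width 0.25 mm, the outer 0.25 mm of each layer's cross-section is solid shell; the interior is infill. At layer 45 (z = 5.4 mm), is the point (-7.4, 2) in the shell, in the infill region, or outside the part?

infill

At z = 5.4 mm: the r=11.5 cylinder contributes a regular 12-gon of circumradius 11.5; the r=4.5 cylinder at (8, 2) contributes a regular 12-gon of circumradius 4.5; Taking the first minus the rest: starting from the r=11.5 cylinder, the r=4.5 cylinder at (8, 2) partially overlaps it — only the 53.45 mm² overlap (of its 60.75 mm²) is removed, clipping the outline — 1 connected region; (rotated 50° about Z; rotation is an isometry so areas/perimeters/island counts are preserved). Overall, the cross-section is a single solid region. Undo the 50° rotation: the query point maps to (-3.225, 6.954) in the un-rotated model frame. The nearest boundary edge runs (-5.75, 9.96)→(0.00, 11.50); distance from the point to it = 3.56 mm. The point is inside the cross-section and 3.56 mm from the nearest boundary — more than the 0.25 mm shell width (1 × 0.25), so it's in the infill interior.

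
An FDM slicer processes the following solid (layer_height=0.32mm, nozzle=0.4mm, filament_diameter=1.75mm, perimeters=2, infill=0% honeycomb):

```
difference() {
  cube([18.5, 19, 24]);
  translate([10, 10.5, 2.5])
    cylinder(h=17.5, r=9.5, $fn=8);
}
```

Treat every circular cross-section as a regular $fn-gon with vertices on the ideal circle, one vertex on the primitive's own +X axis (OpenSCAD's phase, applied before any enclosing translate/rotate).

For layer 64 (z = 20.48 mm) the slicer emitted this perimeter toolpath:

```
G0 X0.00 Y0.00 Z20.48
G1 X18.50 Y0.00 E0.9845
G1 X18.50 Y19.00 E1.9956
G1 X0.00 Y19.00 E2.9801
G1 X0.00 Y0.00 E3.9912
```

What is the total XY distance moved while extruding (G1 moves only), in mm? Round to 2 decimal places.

Sum the Euclidean lengths of each G1 segment: total = 75.00 mm.

75.00 mm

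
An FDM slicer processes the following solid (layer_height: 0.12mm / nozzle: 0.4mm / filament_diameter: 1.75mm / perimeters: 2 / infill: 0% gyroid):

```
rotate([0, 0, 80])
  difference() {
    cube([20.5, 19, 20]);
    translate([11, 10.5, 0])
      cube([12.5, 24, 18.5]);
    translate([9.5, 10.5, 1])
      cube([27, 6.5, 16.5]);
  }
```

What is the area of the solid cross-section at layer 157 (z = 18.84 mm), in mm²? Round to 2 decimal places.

At z = 18.84 mm: the 20.5×19 cube contributes its full rectangle (area 389.50 mm²); the cube at (11, 10.5) is absent (z outside [0, 18.5]); the cube at (9.5, 10.5) is absent (z outside [1, 17.5]); After the difference (first − rest): none of the subtracted shapes is present at this height, so the 20.5×19 cube is unchanged — area = 389.50 mm²; (whole slice rotated 80° about Z — lengths, areas and connectivity unchanged). Overall, the cross-section is a single solid region. Net area = 389.50 mm².

389.50 mm²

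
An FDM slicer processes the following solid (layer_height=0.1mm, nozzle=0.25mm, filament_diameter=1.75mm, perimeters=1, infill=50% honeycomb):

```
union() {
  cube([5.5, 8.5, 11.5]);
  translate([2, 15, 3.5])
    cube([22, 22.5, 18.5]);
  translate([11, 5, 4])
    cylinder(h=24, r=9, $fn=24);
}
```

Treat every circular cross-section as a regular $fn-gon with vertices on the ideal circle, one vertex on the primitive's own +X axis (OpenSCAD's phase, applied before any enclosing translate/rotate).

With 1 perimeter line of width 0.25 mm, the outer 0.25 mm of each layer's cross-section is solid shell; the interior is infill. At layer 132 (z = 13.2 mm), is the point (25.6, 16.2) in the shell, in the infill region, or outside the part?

outside

At z = 13.2 mm: the cube does not reach this height (z outside [0, 11.5]); the 22×22.5 cube at (2, 15) contributes its full rectangle; the r=9 cylinder at (11, 5) gives a regular 24-gon of circumradius 9 (constant along its height); Combining (union): the 2 present regions are separate (no shared area or edge), so areas and boundary lengths simply add and each stays a separate island — 2 connected regions. Overall, the cross-section has 2 separate islands. The nearest boundary edge runs (24.00, 37.50)→(24.00, 15.00); distance from the point to it = 1.60 mm. The point is not inside any of the regions above, so it lies outside the cross-section (1.60 mm from the nearest boundary).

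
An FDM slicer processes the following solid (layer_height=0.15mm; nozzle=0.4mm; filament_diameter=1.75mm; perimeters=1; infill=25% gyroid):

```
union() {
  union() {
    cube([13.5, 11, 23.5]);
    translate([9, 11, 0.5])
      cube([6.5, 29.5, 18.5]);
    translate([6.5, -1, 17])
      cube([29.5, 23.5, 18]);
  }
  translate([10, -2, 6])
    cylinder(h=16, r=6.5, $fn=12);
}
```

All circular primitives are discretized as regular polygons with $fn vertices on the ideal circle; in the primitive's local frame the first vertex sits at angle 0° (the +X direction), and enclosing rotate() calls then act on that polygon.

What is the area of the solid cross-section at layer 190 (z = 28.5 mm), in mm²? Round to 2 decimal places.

693.25 mm²

At z = 28.5 mm: the cube does not reach this height (z outside [0, 23.5]); the cube at (9, 11) is absent (z outside [0.5, 19]); the cube at (6.5, -1) is present — its section is the full 29.5×23.5 rectangle (area 693.25 mm²); Merging all regions: only the 29.5×23.5 cube at (6.5, -1) is present, so the union is just that shape — area = 693.25 mm²; the cylinder at (10, -2) does not reach this height (z outside [6, 22]); Merging all regions: only the result so far is present, so the union is just that shape — area = 693.25 mm². Overall, the cross-section is a single solid region. Net area = 693.25 mm².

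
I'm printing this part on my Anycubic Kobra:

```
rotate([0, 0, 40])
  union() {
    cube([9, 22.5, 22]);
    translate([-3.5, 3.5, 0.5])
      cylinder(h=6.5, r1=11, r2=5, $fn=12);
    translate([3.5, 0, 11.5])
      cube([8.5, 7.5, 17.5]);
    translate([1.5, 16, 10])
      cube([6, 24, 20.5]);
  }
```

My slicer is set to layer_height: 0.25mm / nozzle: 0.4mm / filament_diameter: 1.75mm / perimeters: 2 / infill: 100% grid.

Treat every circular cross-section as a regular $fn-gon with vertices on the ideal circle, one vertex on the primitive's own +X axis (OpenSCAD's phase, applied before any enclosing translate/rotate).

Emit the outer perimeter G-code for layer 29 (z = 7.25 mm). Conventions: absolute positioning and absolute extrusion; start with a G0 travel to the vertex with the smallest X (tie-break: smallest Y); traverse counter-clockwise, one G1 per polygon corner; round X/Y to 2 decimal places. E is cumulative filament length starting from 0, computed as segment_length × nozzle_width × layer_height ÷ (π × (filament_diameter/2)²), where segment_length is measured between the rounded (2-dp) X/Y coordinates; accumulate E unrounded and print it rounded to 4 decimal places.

At z = 7.25 mm: the cube (footprint 9×22.5) is included at this height; the cone at (-3.5, 3.5) is absent (z outside [0.5, 7]); the cube at (3.5, 0) is not intersected at this z (z outside [11.5, 29]); the cube at (1.5, 16) is not intersected at this z (z outside [10, 30.5]); Merging all regions: only the 9×22.5 cube is present, so the union is just that shape — 1 connected region; (whole slice rotated 40° about Z — lengths, areas and connectivity unchanged). The outline is a single polygon with 4 vertices. Extrusion per mm of travel: 0.4 × 0.25 / (π × 0.875²) = 0.041575. Accumulating E over each segment gives final E = 2.6187.

G0 X-14.46 Y17.24 Z7.25
G1 X0.00 Y0.00 E0.9355
G1 X6.89 Y5.79 E1.3097
G1 X-7.57 Y23.02 E2.2448
G1 X-14.46 Y17.24 E2.6187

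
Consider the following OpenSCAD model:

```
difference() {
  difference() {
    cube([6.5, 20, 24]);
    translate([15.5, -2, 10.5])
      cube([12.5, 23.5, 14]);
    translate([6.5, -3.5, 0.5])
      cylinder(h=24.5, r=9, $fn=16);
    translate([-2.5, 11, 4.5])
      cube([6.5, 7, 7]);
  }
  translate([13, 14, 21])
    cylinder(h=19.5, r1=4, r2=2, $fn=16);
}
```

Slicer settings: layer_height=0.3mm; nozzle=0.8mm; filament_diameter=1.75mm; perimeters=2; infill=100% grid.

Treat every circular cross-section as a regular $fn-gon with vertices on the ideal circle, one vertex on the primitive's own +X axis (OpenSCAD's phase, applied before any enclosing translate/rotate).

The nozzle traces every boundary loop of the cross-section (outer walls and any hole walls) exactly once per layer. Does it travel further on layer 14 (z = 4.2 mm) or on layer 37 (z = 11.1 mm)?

Layer 14 (z = 4.2): the 6.5×20 cube contributes its full rectangle (perimeter 53.00 mm); the cube at (15.5, -2) does not reach this height (z outside [10.5, 24.5]); the cylinder at (6.5, -3.5): section is a regular 16-gon, circumradius r=9 (perimeter = 2·16·9.000·sin(180°/16) = 56.19 mm); the cube at (-2.5, 11) does not reach this height (z outside [4.5, 11.5]); After the difference (first − rest): starting from the 6.5×20 cube, the r=9 cylinder at (6.5, -3.5) partially overlaps it — only the 29.35 mm² overlap (of its 247.98 mm²) is removed, clipping the outline — boundary = 45.61 mm; the cone at (13, 14) is absent (z outside [21, 40.5]); Taking the first minus the rest: none of the subtracted shapes is present at this height, so the result so far is unchanged — boundary = 45.61 mm. So its perimeter = 45.61 mm. Layer 37 (z = 11.1): the cube is present — its section is the full 6.5×20 rectangle (perimeter 53.00 mm); the cube at (15.5, -2) (footprint 12.5×23.5) is included at this height (perimeter 72.00 mm); the r=9 cylinder at (6.5, -3.5) contributes a regular 16-gon of circumradius 9 (perimeter = 2·16·9.000·sin(180°/16) = 56.19 mm); the cube at (-2.5, 11) (footprint 6.5×7) is included at this height (perimeter 27.00 mm); After the difference (first − rest): starting from the 6.5×20 cube, the 12.5×23.5 cube at (15.5, -2) misses the remaining region (no effect); the r=9 cylinder at (6.5, -3.5) partially overlaps it — only the 29.35 mm² overlap (of its 247.98 mm²) is removed, clipping the outline; the 6.5×7 cube at (-2.5, 11) partially overlaps it — only the 28.00 mm² overlap (of its 45.50 mm²) is removed, clipping the outline — boundary = 53.61 mm; the cone at (13, 14) is absent (z outside [21, 40.5]); Subtracting the remaining from the first: none of the subtracted shapes is present at this height, so the result so far is unchanged — boundary = 53.61 mm. So its perimeter = 53.61 mm. Layer 37 is larger (53.61 vs 45.61 mm).

layer 37 (z = 11.1 mm)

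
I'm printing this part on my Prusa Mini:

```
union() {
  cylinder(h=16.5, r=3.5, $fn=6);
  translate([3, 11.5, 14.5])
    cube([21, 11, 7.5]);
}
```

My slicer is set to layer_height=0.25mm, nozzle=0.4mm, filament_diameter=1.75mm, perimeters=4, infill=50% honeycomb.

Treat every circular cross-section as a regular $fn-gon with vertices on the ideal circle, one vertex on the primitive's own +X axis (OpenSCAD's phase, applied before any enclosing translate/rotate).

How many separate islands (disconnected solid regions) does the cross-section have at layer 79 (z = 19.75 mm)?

At z = 19.75 mm: the cylinder is absent (z outside [0, 16.5]); the cube at (3, 11.5) is present — its section is the full 21×11 rectangle; Taking the union: only the 21×11 cube at (3, 11.5) is present, so the union is just that shape — 1 connected region. Overall, the cross-section is a single solid region. Island count = 1.

1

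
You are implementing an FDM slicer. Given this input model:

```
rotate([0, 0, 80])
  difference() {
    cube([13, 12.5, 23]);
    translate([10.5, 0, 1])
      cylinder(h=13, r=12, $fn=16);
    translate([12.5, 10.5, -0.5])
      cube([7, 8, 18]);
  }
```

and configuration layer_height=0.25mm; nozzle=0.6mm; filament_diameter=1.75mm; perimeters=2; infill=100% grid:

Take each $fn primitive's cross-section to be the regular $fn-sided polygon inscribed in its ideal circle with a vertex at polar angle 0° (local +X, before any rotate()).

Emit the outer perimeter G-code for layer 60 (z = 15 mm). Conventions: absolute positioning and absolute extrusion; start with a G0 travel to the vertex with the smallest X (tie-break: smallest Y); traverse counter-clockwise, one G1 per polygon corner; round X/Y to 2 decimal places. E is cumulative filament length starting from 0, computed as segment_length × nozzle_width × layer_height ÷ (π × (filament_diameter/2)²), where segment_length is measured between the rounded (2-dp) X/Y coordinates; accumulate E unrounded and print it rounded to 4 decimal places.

At z = 15 mm: the cube (footprint 13×12.5) is included at this height; the cylinder at (10.5, 0) is absent (z outside [1, 14]); the cube at (12.5, 10.5) is present — its section is the full 7×8 rectangle; After the difference (first − rest): starting from the 13×12.5 cube, the 7×8 cube at (12.5, 10.5) partially overlaps it — only the 1.00 mm² overlap (of its 56.00 mm²) is removed, clipping the outline — 1 connected region; (rotated 80° about Z; rotation is an isometry so areas/perimeters/island counts are preserved). The outline is a single polygon with 6 vertices. Extrusion per mm of travel: 0.6 × 0.25 / (π × 0.875²) = 0.062363. Accumulating E over each segment gives final E = 3.1809.

G0 X-12.31 Y2.17 Z15.00
G1 X0.00 Y0.00 E0.7795
G1 X2.26 Y12.80 E1.5901
G1 X-8.08 Y14.63 E2.2450
G1 X-8.17 Y14.13 E2.2766
G1 X-10.14 Y14.48 E2.4014
G1 X-12.31 Y2.17 E3.1809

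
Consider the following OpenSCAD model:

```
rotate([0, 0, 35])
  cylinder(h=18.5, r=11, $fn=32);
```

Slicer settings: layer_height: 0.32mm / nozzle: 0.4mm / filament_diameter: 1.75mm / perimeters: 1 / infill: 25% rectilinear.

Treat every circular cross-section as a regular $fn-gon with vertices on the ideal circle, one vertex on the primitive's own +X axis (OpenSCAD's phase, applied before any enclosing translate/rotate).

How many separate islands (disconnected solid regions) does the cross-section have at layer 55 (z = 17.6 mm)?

1

At z = 17.6 mm: the cylinder: section is a regular 32-gon, circumradius r=11; (rotated 35° about Z; rotation is an isometry so areas/perimeters/island counts are preserved). Overall, the cross-section is a single solid region. Island count = 1.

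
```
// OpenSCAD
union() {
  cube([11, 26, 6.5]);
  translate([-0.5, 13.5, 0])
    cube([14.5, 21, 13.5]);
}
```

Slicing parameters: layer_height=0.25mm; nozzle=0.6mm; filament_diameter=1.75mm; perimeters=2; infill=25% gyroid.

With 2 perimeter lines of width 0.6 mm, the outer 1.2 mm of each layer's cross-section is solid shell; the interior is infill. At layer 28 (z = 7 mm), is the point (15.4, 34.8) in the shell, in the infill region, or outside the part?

outside

At z = 7 mm: the cube does not reach this height (z outside [0, 6.5]); the cube at (-0.5, 13.5) is present — its section is the full 14.5×21 rectangle; Taking the union: only the 14.5×21 cube at (-0.5, 13.5) is present, so the union is just that shape — 1 connected region. Overall, the cross-section is a single solid region. The nearest boundary edge runs (14.00, 13.50)→(14.00, 34.50); distance from the point to it = 1.43 mm. The point is not inside any of the regions above, so it lies outside the cross-section (1.43 mm from the nearest boundary).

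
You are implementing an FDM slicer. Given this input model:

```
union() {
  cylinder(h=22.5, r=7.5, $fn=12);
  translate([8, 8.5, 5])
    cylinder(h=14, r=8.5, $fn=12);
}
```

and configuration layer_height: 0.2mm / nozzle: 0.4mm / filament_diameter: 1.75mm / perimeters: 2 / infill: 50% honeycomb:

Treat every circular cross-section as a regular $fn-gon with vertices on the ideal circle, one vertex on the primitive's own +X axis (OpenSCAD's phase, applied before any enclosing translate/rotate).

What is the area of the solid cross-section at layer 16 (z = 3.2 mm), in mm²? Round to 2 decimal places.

At z = 3.2 mm: the cylinder: section is a regular 12-gon, circumradius r=7.5 (area = (12/2)·7.500²·sin(360°/12) = 168.75 mm²); the cylinder at (8, 8.5) does not reach this height (z outside [5, 19]); Merging all regions: only the r=7.5 cylinder is present, so the union is just that shape — area = 168.75 mm². Overall, the cross-section is a single solid region. Net area = 168.75 mm².

168.75 mm²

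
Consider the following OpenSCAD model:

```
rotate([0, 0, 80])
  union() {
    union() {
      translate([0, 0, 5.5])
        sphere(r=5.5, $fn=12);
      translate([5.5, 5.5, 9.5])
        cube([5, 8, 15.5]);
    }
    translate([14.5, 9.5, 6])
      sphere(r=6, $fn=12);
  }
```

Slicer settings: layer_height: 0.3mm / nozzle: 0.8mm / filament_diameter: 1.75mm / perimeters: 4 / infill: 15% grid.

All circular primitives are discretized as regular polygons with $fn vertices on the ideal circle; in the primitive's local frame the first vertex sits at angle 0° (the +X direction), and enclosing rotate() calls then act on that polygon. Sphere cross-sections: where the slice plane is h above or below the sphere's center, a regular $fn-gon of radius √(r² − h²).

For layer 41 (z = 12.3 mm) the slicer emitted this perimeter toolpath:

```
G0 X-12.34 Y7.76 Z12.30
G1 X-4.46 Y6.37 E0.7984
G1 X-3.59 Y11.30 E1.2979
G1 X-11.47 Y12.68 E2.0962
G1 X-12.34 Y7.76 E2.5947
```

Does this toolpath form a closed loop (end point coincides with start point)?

Start point (G0): (-12.34, 7.76). End point (last G1): the path returns to the start — closed.

yes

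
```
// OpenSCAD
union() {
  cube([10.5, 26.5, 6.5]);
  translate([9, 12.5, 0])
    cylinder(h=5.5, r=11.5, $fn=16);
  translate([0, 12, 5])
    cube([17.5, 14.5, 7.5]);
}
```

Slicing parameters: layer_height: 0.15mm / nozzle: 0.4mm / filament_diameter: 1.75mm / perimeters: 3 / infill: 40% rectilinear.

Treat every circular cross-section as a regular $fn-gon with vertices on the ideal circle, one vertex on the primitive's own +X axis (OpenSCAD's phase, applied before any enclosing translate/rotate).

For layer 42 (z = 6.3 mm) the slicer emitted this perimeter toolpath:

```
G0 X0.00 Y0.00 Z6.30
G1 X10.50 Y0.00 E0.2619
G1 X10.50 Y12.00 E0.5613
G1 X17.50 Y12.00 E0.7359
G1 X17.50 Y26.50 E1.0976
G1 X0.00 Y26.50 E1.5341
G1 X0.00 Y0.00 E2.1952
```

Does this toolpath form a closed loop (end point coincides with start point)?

Start point (G0): (0.00, 0.00). End point (last G1): the path returns to the start — closed.

yes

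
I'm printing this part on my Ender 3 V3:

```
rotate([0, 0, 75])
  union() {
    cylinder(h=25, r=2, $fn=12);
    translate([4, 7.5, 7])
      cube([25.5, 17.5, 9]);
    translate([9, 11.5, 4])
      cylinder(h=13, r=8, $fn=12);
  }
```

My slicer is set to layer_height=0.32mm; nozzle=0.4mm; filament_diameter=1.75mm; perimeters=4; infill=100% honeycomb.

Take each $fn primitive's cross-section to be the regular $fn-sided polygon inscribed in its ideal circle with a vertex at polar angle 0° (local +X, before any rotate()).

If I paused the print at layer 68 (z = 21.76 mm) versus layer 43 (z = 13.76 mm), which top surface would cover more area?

Layer 68 (z = 21.76): the r=2 cylinder gives a regular 12-gon of circumradius 2 (constant along its height) (area = (12/2)·2.000²·sin(360°/12) = 12.00 mm²); the cube at (4, 7.5) does not reach this height (z outside [7, 16]); the cylinder at (9, 11.5) does not reach this height (z outside [4, 17]); Combining (union): only the r=2 cylinder is present, so the union is just that shape — area = 12.00 mm²; (rotated 75° about Z; rotation is an isometry so areas/perimeters/island counts are preserved). So its area = 12.00 mm². Layer 43 (z = 13.76): the cylinder: section is a regular 12-gon, circumradius r=2 (area = (12/2)·2.000²·sin(360°/12) = 12.00 mm²); the cube at (4, 7.5) is present — its section is the full 25.5×17.5 rectangle (area 446.25 mm²); the cylinder at (9, 11.5): section is a regular 12-gon, circumradius r=8 (area = (12/2)·8.000²·sin(360°/12) = 192.00 mm²); Taking the union: the regions partially overlap — summed areas 650.25 mm² minus the doubly-counted overlap 134.14 mm² gives 516.11 mm² — area = 516.11 mm²; (rotated 75° about Z; rotation is an isometry so areas/perimeters/island counts are preserved). So its area = 516.11 mm². Layer 43 is larger (516.11 vs 12.00 mm²).

layer 43 (z = 13.76 mm)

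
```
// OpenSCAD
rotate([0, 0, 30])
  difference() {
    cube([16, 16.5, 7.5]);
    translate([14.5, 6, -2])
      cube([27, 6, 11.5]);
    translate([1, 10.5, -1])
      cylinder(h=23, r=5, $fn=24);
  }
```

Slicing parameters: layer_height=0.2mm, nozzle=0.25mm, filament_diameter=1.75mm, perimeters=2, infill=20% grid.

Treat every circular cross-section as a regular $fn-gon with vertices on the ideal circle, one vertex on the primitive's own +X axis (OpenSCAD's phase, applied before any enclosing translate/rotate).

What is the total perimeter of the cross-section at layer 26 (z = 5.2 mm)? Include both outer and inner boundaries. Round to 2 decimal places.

At z = 5.2 mm: the 16×16.5 cube contributes its full rectangle (perimeter 65.00 mm); the 27×6 cube at (14.5, 6) contributes its full rectangle (perimeter 66.00 mm); the cylinder at (1, 10.5): section is a regular 24-gon, circumradius r=5 (perimeter = 2·24·5.000·sin(180°/24) = 31.33 mm); Subtracting the remaining from the first: starting from the 16×16.5 cube, the 27×6 cube at (14.5, 6) partially overlaps it — only the 9.00 mm² overlap (of its 162.00 mm²) is removed, clipping the outline; the r=5 cylinder at (1, 10.5) partially overlaps it — only the 48.69 mm² overlap (of its 77.65 mm²) is removed, clipping the outline — boundary = 75.94 mm; (rotated 30° about Z; rotation is an isometry so areas/perimeters/island counts are preserved). Overall, the cross-section is a single solid region. Total boundary length (outer) = 75.94 mm.

75.94 mm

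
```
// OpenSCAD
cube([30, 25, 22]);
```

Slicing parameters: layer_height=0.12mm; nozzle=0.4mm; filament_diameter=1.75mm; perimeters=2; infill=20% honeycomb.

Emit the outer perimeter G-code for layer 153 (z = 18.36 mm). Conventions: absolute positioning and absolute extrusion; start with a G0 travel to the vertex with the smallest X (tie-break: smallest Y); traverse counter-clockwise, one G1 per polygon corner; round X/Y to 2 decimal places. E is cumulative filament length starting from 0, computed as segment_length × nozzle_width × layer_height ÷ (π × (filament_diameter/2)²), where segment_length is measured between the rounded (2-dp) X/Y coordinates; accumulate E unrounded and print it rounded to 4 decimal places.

At z = 18.36 mm: the 30×25 cube contributes its full rectangle. The outline is a single polygon with 4 vertices. Extrusion per mm of travel: 0.4 × 0.12 / (π × 0.875²) = 0.019956. Accumulating E over each segment gives final E = 2.1952.

G0 X0.00 Y0.00 Z18.36
G1 X30.00 Y0.00 E0.5987
G1 X30.00 Y25.00 E1.0976
G1 X0.00 Y25.00 E1.6963
G1 X0.00 Y0.00 E2.1952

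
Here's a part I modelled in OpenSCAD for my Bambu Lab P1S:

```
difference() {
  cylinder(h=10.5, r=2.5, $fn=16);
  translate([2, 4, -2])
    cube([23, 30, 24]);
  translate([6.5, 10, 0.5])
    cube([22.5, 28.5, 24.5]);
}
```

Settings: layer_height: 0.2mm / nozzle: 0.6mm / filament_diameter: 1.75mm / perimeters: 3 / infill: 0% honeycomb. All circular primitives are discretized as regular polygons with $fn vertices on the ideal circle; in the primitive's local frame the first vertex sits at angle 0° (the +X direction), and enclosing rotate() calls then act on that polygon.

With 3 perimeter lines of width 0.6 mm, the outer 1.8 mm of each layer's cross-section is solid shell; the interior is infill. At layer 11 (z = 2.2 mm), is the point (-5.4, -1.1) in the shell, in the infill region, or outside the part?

outside

At z = 2.2 mm: the r=2.5 cylinder contributes a regular 16-gon of circumradius 2.5; the cube at (2, 4) is present — its section is the full 23×30 rectangle; the 22.5×28.5 cube at (6.5, 10) contributes its full rectangle; Subtracting the remaining from the first: starting from the r=2.5 cylinder, the 23×30 cube at (2, 4) misses the remaining region (no effect); the 22.5×28.5 cube at (6.5, 10) misses the remaining region (no effect) — 1 connected region. Overall, the cross-section is a single solid region. The nearest boundary edge runs (-2.31, -0.96)→(-2.50, 0.00); distance from the point to it = 3.06 mm. The point is not inside any of the regions above, so it lies outside the cross-section (3.06 mm from the nearest boundary).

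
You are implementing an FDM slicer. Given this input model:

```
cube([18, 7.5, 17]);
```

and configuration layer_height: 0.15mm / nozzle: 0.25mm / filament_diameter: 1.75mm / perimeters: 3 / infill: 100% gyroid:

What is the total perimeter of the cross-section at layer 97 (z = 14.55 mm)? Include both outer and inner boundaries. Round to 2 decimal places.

51.00 mm

At z = 14.55 mm: the 18×7.5 cube contributes its full rectangle (perimeter 51.00 mm). Overall, the cross-section is a single solid region. Total boundary length (outer) = 51.00 mm.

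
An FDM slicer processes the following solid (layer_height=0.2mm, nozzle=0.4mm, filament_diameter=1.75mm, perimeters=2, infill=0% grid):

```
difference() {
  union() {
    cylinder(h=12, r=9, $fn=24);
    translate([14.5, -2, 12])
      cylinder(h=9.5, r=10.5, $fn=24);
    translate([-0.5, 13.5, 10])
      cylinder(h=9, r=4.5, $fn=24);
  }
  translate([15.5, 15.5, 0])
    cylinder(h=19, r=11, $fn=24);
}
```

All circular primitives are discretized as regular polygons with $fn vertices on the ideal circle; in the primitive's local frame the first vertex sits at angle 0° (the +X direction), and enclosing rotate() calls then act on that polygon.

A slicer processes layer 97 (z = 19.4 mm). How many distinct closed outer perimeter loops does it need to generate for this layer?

At z = 19.4 mm: the cylinder does not reach this height (z outside [0, 12]); the r=10.5 cylinder at (14.5, -2) gives a regular 24-gon of circumradius 10.5 (constant along its height); the cylinder at (-0.5, 13.5) is not intersected at this z (z outside [10, 19]); Combining (union): only the r=10.5 cylinder at (14.5, -2) is present, so the union is just that shape — 1 connected region; the cylinder at (15.5, 15.5) does not reach this height (z outside [0, 19]); Subtracting the remaining from the first: none of the subtracted shapes is present at this height, so the result so far is unchanged — 1 connected region. The result has 1 disconnected region.

1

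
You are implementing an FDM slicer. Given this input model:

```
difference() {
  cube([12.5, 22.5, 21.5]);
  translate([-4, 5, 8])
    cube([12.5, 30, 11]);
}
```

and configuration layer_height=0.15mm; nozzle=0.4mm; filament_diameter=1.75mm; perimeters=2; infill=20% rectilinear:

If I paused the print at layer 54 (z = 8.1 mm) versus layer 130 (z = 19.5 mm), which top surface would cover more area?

layer 130 (z = 19.5 mm)

Layer 54 (z = 8.1): the cube (footprint 12.5×22.5) is included at this height (area 281.25 mm²); the cube at (-4, 5) is present — its section is the full 12.5×30 rectangle (area 375.00 mm²); After the difference (first − rest): starting from the 12.5×22.5 cube (281.25 mm²), the 12.5×30 cube at (-4, 5) partially overlaps it — only the 148.75 mm² overlap (of its 375.00 mm²) is removed, clipping the outline — area = 132.50 mm². So its area = 132.50 mm². Layer 130 (z = 19.5): the 12.5×22.5 cube contributes its full rectangle (area 281.25 mm²); the cube at (-4, 5) is absent (z outside [8, 19]); After the difference (first − rest): none of the subtracted shapes is present at this height, so the 12.5×22.5 cube is unchanged — area = 281.25 mm². So its area = 281.25 mm². Layer 130 is larger (281.25 vs 132.50 mm²).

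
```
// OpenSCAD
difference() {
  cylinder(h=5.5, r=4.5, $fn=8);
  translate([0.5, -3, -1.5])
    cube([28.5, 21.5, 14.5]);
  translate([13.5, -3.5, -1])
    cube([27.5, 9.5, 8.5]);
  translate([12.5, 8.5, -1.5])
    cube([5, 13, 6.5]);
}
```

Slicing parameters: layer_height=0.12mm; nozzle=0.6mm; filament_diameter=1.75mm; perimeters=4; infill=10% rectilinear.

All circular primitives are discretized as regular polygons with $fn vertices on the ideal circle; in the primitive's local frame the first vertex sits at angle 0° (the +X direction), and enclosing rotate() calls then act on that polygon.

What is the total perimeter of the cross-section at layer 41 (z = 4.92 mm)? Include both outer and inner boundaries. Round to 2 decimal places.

28.01 mm

At z = 4.92 mm: the r=4.5 cylinder contributes a regular 8-gon of circumradius 4.5 (perimeter = 2·8·4.500·sin(180°/8) = 27.55 mm); the cube at (0.5, -3) (footprint 28.5×21.5) is included at this height (perimeter 100.00 mm); the cube at (13.5, -3.5) (footprint 27.5×9.5) is included at this height (perimeter 74.00 mm); the cube at (12.5, 8.5) (footprint 5×13) is included at this height (perimeter 36.00 mm); Subtracting the remaining from the first: starting from the r=4.5 cylinder, the 28.5×21.5 cube at (0.5, -3) partially overlaps it — only the 22.26 mm² overlap (of its 612.75 mm²) is removed, clipping the outline; the 27.5×9.5 cube at (13.5, -3.5) misses the remaining region (no effect); the 5×13 cube at (12.5, 8.5) misses the remaining region (no effect) — boundary = 28.01 mm. Overall, the cross-section is a single solid region. Total boundary length (outer) = 28.01 mm.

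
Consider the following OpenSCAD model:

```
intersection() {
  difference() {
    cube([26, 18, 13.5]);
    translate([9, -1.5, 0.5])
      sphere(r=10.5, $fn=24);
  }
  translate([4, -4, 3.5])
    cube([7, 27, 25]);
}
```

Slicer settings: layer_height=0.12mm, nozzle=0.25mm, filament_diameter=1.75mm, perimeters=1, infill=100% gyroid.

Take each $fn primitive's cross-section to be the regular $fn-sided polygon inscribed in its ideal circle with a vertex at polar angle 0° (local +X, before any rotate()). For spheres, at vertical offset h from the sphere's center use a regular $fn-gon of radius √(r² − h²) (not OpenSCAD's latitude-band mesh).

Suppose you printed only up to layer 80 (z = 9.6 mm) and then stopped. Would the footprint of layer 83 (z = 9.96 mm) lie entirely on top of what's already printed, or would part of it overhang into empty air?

part overhangs

Compare the two slices. At z = 9.6: the cube is present — its section is the full 26×18 rectangle (area 468.00 mm²); the r=10.5 sphere at (9, -1.5) contributes a regular 24-gon of circumradius √(10.5²−9.1²) = 5.238 (area = (24/2)·5.238²·sin(360°/24) = 85.22 mm²); After the difference (first − rest): starting from the 26×18 cube (468.00 mm²), the r=10.5 sphere at (9, -1.5) partially overlaps it — only the 27.20 mm² overlap (of its 85.22 mm²) is removed, clipping the outline — area = 440.80 mm²; the cube at (4, -4) is present — its section is the full 7×27 rectangle (area 189.00 mm²); Taking the intersection: the 7×27 cube at (4, -4) partially overlaps the result so far; clipping to the common part keeps 105.25 mm² — area = 105.25 mm². At z = 9.96: the cube (footprint 26×18) is included at this height (area 468.00 mm²); the sphere at (9, -1.5): section is a regular 24-gon, circumradius = √(r²−h²) = √(10.5²−9.46²) = 4.556 (area = (24/2)·4.556²·sin(360°/24) = 64.47 mm²); Subtracting the remaining from the first: starting from the 26×18 cube (468.00 mm²), the r=10.5 sphere at (9, -1.5) partially overlaps it — only the 18.89 mm² overlap (of its 64.47 mm²) is removed, clipping the outline — area = 449.11 mm²; the cube at (4, -4) (footprint 7×27) is included at this height (area 189.00 mm²); Taking the intersection: the 7×27 cube at (4, -4) partially overlaps that combined region; clipping to the common part keeps 110.80 mm² — area = 110.80 mm². Checking containment: at z = 9.96 the cross-section extends beyond the z = 9.6 cross-section by about 5.55 mm².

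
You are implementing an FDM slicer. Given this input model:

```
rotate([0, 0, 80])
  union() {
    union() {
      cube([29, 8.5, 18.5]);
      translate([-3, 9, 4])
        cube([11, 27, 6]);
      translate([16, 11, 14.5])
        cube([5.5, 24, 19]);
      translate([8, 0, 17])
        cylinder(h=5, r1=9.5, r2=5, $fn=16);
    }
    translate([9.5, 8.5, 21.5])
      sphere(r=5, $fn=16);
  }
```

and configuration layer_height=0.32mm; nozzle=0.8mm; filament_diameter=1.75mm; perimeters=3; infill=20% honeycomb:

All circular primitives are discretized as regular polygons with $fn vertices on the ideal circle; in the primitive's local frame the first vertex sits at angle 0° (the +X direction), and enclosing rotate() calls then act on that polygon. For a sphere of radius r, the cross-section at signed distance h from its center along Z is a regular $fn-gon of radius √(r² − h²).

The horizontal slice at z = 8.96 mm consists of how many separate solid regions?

At z = 8.96 mm: the 29×8.5 cube contributes its full rectangle; the cube at (-3, 9) is present — its section is the full 11×27 rectangle; the cube at (16, 11) is not intersected at this z (z outside [14.5, 33.5]); the cone at (8, 0) is absent (z outside [17, 22]); Taking the union: the 2 present regions are separate (no shared area or edge), so areas and boundary lengths simply add and each stays a separate island — 2 connected regions; the sphere at (9.5, 8.5) does not reach this height (|z−center|=12.540 > r=5); Taking the union: only the result so far is present, so the union is just that shape — 2 connected regions; (whole slice rotated 80° about Z — lengths, areas and connectivity unchanged). The result has 2 disconnected regions.

2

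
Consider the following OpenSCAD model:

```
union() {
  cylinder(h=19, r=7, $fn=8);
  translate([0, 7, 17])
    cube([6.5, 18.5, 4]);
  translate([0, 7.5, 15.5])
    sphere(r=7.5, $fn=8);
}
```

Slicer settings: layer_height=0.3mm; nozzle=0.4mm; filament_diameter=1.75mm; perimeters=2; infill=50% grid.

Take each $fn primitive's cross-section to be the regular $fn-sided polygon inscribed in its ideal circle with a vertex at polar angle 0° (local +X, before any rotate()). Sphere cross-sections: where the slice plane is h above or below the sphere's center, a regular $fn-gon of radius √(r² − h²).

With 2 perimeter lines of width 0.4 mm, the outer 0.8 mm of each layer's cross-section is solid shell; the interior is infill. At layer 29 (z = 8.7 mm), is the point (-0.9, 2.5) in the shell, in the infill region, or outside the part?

infill

At z = 8.7 mm: the r=7 cylinder gives a regular 8-gon of circumradius 7 (constant along its height); the cube at (0, 7) is not intersected at this z (z outside [17, 21]); the sphere at (0, 7.5): section is a regular 8-gon, circumradius = √(r²−h²) = √(7.5²−6.8²) = 3.164; Taking the union: the regions partially overlap (shared area 8.01 mm²), so overlapping operands fuse into one piece — 1 connected region. Overall, the cross-section is a single solid region. The nearest boundary edge runs (-4.95, 4.95)→(-2.52, 5.95); distance from the point to it = 3.82 mm. The point is inside the cross-section and 3.82 mm from the nearest boundary — more than the 0.8 mm shell width (2 × 0.4), so it's in the infill interior.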